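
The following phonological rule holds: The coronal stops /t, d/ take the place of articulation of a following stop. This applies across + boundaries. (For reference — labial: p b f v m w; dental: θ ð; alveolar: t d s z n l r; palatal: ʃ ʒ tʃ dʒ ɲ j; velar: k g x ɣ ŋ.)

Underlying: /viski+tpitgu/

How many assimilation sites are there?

/t/ before /p/ (labial) → [p]
/t/ before /g/ (velar) → [k]
2 segments change.

2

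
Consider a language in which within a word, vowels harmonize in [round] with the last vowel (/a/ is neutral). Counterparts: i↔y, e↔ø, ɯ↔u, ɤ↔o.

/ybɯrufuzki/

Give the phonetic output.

[ibɯrɯfɯzki]

/y/ harmonizes with /i/ ([-round]) → [i]
/u/ harmonizes with /i/ ([-round]) → [ɯ]
/u/ harmonizes with /i/ ([-round]) → [ɯ]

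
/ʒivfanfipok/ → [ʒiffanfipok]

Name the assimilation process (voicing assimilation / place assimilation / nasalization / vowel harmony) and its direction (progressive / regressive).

voicing assimilation, regressive

/v/→[f].
Each target copies a feature from the following segment, so the direction is regressive.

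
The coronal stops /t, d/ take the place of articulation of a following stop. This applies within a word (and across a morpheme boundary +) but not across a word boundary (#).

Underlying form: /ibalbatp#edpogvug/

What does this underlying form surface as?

[ibalbapp#ebpogvug]

/t/ before /p/ (labial) → [p]
/d/ before /p/ (labial) → [b]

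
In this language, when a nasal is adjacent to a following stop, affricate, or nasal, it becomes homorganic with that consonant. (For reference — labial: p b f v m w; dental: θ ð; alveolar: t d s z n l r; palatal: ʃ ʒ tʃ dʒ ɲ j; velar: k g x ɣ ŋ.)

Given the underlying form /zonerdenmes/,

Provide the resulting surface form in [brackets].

[zonerdemmes]

/n/ before /m/ (labial) → [m]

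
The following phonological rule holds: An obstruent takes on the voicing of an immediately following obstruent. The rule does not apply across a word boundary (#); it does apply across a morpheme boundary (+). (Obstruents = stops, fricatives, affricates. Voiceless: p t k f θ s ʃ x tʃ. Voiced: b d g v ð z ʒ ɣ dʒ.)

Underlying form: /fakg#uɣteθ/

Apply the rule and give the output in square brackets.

/k/ before /g/ (voiced) → [g]
/ɣ/ before /t/ (voiceless) → [x]

[fagg#uxteθ]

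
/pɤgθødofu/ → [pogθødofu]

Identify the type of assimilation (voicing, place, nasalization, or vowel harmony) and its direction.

vowel harmony, regressive

/ɤ/→[o].
Vowels agree with the last vowel, so the harmony is regressive.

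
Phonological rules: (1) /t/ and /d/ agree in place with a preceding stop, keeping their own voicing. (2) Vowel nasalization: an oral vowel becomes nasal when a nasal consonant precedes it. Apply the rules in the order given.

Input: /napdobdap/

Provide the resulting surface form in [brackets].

Rule 1: /d/ after /p/ (labial) → [b]
Rule 1: /d/ after /b/ (labial) → [b]
After rule 1: napbobbap
Rule 2: /a/ after nasal /n/ → [ã]

[nãpbobbap]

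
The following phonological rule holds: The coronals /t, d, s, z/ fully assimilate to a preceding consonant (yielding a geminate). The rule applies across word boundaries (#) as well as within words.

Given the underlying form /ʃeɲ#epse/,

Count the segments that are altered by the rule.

/s/ after /p/ → [p] (total assimilation)
1 segment changes.

1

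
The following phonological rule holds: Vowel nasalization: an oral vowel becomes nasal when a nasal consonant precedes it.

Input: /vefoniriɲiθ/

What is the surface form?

/i/ after nasal /n/ → [ĩ]
/i/ after nasal /ɲ/ → [ĩ]

[vefonĩriɲĩθ]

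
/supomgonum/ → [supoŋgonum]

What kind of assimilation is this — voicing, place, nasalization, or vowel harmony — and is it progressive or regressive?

/m/→[ŋ].
Each target copies a feature from the following segment, so the direction is regressive.

place assimilation, regressive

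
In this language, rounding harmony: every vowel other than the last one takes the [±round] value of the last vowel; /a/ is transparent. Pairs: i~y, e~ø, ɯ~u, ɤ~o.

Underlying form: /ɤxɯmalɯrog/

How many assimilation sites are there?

3

/ɤ/ harmonizes with /o/ ([+round]) → [o]
/ɯ/ harmonizes with /o/ ([+round]) → [u]
/ɯ/ harmonizes with /o/ ([+round]) → [u]
3 segments change.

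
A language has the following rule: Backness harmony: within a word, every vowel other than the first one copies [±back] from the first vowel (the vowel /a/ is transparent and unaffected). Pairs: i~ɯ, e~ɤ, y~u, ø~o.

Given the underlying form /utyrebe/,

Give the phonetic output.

[uturɤbɤ]

/y/ harmonizes with /u/ ([+back]) → [u]
/e/ harmonizes with /u/ ([+back]) → [ɤ]
/e/ harmonizes with /u/ ([+back]) → [ɤ]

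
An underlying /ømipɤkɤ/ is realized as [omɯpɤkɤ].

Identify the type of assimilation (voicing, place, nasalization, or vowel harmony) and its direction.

/ø/→[o] /i/→[ɯ].
Vowels agree with the last vowel, so the harmony is regressive.

vowel harmony, regressive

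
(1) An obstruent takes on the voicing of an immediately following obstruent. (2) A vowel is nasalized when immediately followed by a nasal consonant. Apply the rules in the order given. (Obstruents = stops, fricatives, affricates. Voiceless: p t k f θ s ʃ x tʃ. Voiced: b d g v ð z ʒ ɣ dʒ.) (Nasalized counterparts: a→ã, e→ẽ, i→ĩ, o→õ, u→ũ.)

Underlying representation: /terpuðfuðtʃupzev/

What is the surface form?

[terpuθfuθtʃubzev]

Rule 1: /ð/ before /f/ (voiceless) → [θ]
Rule 1: /ð/ before /tʃ/ (voiceless) → [θ]
Rule 1: /p/ before /z/ (voiced) → [b]
After rule 1: terpuθfuθtʃubzev
Rule 2: no segment meets the rule's conditions; no change.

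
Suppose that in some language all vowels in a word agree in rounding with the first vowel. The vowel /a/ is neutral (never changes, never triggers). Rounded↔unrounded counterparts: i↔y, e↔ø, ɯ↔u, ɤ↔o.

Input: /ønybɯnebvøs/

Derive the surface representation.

[ønybunøbvøs]

/ɯ/ harmonizes with /ø/ ([+round]) → [u]
/e/ harmonizes with /ø/ ([+round]) → [ø]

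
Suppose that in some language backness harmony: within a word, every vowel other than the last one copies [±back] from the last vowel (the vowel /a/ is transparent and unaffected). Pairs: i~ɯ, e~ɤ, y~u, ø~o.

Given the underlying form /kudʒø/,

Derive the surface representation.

[kydʒø]

/u/ harmonizes with /ø/ ([-back]) → [y]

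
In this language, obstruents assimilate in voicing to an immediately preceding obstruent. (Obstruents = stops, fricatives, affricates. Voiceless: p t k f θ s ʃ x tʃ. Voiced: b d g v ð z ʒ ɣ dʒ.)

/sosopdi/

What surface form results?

/d/ after /p/ (voiceless) → [t]

[sosopti]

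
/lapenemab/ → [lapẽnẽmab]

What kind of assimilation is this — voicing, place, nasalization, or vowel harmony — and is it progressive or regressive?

nasalization, regressive

/e/→[ẽ] /e/→[ẽ].
Each target copies a feature from the following segment, so the direction is regressive.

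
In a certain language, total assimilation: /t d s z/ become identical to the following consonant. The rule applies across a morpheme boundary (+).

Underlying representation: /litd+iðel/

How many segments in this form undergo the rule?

1

/t/ before /d/ → [d] (total assimilation)
1 segment changes.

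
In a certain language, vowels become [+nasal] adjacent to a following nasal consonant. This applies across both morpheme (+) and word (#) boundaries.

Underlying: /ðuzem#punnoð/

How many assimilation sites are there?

/e/ before nasal /m/ → [ẽ]
/u/ before nasal /n/ → [ũ]
2 segments change.

2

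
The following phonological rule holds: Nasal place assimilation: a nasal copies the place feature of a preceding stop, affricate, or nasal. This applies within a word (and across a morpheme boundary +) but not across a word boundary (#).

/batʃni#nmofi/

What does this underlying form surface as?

/n/ after /tʃ/ (palatal) → [ɲ]
/m/ after /n/ (alveolar) → [n]

[batʃɲi#nnofi]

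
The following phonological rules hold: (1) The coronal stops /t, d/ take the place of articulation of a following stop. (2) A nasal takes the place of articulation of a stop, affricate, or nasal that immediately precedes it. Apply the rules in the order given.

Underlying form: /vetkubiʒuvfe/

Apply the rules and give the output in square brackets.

Rule 1: /t/ before /k/ (velar) → [k]
After rule 1: vekkubiʒuvfe
Rule 2: no segment meets the rule's conditions; no change.

[vekkubiʒuvfe]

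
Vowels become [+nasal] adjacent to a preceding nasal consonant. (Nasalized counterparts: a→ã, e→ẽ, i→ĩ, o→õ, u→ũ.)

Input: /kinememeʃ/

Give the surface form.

/e/ after nasal /n/ → [ẽ]
/e/ after nasal /m/ → [ẽ]
/e/ after nasal /m/ → [ẽ]

[kinẽmẽmẽʃ]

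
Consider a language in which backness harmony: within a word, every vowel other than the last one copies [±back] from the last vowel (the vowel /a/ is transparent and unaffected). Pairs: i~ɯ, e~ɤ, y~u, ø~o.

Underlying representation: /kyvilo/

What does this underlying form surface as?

/y/ harmonizes with /o/ ([+back]) → [u]
/i/ harmonizes with /o/ ([+back]) → [ɯ]

[kuvɯlo]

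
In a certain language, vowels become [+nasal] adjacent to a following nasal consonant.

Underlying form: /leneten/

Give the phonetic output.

[lẽnetẽn]

/e/ before nasal /n/ → [ẽ]
/e/ before nasal /n/ → [ẽ]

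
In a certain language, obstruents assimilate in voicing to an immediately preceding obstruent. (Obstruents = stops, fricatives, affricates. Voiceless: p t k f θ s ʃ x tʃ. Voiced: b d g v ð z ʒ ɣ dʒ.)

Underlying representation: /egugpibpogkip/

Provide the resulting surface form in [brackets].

/p/ after /g/ (voiced) → [b]
/p/ after /b/ (voiced) → [b]
/k/ after /g/ (voiced) → [g]

[egugbibboggip]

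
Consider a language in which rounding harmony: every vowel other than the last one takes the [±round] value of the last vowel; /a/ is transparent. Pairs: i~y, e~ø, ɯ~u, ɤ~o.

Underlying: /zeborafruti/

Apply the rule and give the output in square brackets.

[zebɤrafrɯti]

/o/ harmonizes with /i/ ([-round]) → [ɤ]
/u/ harmonizes with /i/ ([-round]) → [ɯ]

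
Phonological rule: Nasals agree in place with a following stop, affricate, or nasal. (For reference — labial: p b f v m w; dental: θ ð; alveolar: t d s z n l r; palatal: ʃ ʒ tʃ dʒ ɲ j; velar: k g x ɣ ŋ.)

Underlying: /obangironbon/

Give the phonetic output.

/n/ before /g/ (velar) → [ŋ]
/n/ before /b/ (labial) → [m]

[obaŋgirombon]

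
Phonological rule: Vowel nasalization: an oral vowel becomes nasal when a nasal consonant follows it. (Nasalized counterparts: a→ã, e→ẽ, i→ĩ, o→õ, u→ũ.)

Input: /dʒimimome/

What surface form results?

[dʒĩmĩmõme]

/i/ before nasal /m/ → [ĩ]
/i/ before nasal /m/ → [ĩ]
/o/ before nasal /m/ → [õ]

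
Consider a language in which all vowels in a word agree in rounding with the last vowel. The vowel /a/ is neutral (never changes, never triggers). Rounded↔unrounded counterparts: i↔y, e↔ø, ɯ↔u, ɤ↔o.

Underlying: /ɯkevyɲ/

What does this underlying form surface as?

[ukøvyɲ]

/ɯ/ harmonizes with /y/ ([+round]) → [u]
/e/ harmonizes with /y/ ([+round]) → [ø]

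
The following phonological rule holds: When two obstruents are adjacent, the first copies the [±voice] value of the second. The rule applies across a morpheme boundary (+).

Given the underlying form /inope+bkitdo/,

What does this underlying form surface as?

/b/ before /k/ (voiceless) → [p]
/t/ before /d/ (voiced) → [d]

[inope+pkiddo]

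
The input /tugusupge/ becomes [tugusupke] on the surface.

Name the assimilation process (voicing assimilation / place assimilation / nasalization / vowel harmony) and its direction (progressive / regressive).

voicing assimilation, progressive

/g/→[k].
Each target copies a feature from the preceding segment, so the direction is progressive.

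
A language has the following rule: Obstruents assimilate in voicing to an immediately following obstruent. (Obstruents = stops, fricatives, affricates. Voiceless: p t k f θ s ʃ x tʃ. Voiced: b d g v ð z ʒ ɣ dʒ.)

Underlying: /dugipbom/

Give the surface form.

/p/ before /b/ (voiced) → [b]

[dugibbom]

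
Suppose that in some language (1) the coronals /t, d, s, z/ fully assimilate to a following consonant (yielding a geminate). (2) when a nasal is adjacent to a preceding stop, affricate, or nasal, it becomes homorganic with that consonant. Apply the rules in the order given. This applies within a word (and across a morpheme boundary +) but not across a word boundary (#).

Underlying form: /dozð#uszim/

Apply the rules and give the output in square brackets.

[doðð#uzzim]

Rule 1: /z/ before /ð/ → [ð] (total assimilation)
Rule 1: /s/ before /z/ → [z] (total assimilation)
After rule 1: doðð#uzzim
Rule 2: no segment meets the rule's conditions; no change.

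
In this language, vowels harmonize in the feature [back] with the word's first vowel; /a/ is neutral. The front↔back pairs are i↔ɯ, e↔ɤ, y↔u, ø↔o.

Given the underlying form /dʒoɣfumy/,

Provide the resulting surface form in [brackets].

[dʒoɣfumu]

/y/ harmonizes with /o/ ([+back]) → [u]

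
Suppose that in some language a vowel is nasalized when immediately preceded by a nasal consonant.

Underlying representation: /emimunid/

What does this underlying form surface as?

/i/ after nasal /m/ → [ĩ]
/u/ after nasal /m/ → [ũ]
/i/ after nasal /n/ → [ĩ]

[emĩmũnĩd]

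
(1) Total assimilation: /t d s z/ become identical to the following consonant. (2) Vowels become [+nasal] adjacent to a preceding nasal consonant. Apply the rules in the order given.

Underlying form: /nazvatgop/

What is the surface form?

Rule 1: /z/ before /v/ → [v] (total assimilation)
Rule 1: /t/ before /g/ → [g] (total assimilation)
After rule 1: navvaggop
Rule 2: /a/ after nasal /n/ → [ã]

[nãvvaggop]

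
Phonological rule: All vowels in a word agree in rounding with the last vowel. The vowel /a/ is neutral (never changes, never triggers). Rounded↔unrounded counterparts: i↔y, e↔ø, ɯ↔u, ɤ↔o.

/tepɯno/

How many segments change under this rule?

2

/e/ harmonizes with /o/ ([+round]) → [ø]
/ɯ/ harmonizes with /o/ ([+round]) → [u]
2 segments change.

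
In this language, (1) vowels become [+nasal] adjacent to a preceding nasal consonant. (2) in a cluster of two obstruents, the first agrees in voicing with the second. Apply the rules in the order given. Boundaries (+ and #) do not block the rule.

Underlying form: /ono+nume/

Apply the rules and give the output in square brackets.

Rule 1: /o/ after nasal /n/ → [õ]
Rule 1: /u/ after nasal /n/ → [ũ]
Rule 1: /e/ after nasal /m/ → [ẽ]
After rule 1: onõ+nũmẽ
Rule 2: no segment meets the rule's conditions; no change.

[onõ+nũmẽ]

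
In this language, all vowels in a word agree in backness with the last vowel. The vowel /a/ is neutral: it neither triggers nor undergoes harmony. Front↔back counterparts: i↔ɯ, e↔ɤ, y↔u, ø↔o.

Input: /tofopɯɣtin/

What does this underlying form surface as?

[tøføpiɣtin]

/o/ harmonizes with /i/ ([-back]) → [ø]
/o/ harmonizes with /i/ ([-back]) → [ø]
/ɯ/ harmonizes with /i/ ([-back]) → [i]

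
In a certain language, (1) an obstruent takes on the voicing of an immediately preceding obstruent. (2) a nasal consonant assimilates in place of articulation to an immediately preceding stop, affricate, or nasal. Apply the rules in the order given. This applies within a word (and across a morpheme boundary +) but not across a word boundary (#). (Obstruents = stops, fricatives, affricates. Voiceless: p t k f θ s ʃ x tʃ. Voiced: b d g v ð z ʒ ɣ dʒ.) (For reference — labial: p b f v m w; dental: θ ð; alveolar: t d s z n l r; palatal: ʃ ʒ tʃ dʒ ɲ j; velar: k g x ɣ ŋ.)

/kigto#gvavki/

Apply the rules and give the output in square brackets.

Rule 1: /t/ after /g/ (voiced) → [d]
Rule 1: /k/ after /v/ (voiced) → [g]
After rule 1: kigdo#gvavgi
Rule 2: no segment meets the rule's conditions; no change.

[kigdo#gvavgi]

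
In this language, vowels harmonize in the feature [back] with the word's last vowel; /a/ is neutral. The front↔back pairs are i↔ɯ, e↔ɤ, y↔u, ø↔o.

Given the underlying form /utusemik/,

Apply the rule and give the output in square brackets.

/u/ harmonizes with /i/ ([-back]) → [y]
/u/ harmonizes with /i/ ([-back]) → [y]

[ytysemik]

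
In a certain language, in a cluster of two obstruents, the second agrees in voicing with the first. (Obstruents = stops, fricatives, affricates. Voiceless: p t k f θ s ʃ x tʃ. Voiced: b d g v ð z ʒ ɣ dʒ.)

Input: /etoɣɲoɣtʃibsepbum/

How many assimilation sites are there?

3

/tʃ/ after /ɣ/ (voiced) → [dʒ]
/s/ after /b/ (voiced) → [z]
/b/ after /p/ (voiceless) → [p]
3 segments change.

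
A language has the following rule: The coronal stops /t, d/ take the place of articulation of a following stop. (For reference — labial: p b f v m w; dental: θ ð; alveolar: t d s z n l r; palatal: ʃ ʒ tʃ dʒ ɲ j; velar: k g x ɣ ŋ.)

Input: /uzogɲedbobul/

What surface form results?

[uzogɲebbobul]

/d/ before /b/ (labial) → [b]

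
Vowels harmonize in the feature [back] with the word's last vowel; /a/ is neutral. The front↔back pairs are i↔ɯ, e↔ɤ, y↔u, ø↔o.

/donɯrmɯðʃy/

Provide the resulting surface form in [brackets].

[dønirmiðʃy]

/o/ harmonizes with /y/ ([-back]) → [ø]
/ɯ/ harmonizes with /y/ ([-back]) → [i]
/ɯ/ harmonizes with /y/ ([-back]) → [i]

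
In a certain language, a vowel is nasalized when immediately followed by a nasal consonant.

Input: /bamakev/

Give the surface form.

[bãmakev]

/a/ before nasal /m/ → [ã]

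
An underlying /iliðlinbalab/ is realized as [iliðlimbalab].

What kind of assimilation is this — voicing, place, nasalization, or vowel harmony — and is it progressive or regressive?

place assimilation, regressive

/n/→[m].
Each target copies a feature from the following segment, so the direction is regressive.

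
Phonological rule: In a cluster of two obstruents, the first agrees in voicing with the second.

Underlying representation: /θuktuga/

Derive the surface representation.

no segment meets the rule's conditions; no change.

[θuktuga]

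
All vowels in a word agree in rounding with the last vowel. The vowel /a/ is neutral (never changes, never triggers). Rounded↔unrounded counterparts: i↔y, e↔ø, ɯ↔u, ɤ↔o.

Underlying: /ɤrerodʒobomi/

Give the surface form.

[ɤrerɤdʒɤbɤmi]

/o/ harmonizes with /i/ ([-round]) → [ɤ]
/o/ harmonizes with /i/ ([-round]) → [ɤ]
/o/ harmonizes with /i/ ([-round]) → [ɤ]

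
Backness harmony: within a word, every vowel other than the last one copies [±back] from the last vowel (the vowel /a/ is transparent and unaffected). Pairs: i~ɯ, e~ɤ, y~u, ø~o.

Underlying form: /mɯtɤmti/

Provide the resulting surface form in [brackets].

/ɯ/ harmonizes with /i/ ([-back]) → [i]
/ɤ/ harmonizes with /i/ ([-back]) → [e]

[mitemti]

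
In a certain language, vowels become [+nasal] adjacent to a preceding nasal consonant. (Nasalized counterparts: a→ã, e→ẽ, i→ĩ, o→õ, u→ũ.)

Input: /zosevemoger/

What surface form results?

/o/ after nasal /m/ → [õ]

[zosevemõger]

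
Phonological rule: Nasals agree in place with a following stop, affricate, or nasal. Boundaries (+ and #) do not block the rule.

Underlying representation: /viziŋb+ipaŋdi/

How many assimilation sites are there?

2

/ŋ/ before /b/ (labial) → [m]
/ŋ/ before /d/ (alveolar) → [n]
2 segments change.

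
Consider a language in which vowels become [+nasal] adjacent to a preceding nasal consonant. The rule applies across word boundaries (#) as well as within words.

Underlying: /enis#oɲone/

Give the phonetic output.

[enĩs#oɲõnẽ]

/i/ after nasal /n/ → [ĩ]
/o/ after nasal /ɲ/ → [õ]
/e/ after nasal /n/ → [ẽ]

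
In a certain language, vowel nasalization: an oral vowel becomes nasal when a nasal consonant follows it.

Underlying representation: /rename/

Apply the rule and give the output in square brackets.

/e/ before nasal /n/ → [ẽ]
/a/ before nasal /m/ → [ã]

[rẽnãme]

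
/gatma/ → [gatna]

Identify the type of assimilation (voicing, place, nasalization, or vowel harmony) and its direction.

place assimilation, progressive

/m/→[n].
Each target copies a feature from the preceding segment, so the direction is progressive.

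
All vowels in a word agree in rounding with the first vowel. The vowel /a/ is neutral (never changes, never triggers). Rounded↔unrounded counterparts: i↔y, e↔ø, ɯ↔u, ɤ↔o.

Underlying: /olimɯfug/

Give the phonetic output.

/i/ harmonizes with /o/ ([+round]) → [y]
/ɯ/ harmonizes with /o/ ([+round]) → [u]

[olymufug]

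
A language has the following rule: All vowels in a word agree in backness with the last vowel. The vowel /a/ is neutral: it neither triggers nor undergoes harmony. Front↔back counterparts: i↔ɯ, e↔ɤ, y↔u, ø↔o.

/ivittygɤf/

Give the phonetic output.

[ɯvɯttugɤf]

/i/ harmonizes with /ɤ/ ([+back]) → [ɯ]
/i/ harmonizes with /ɤ/ ([+back]) → [ɯ]
/y/ harmonizes with /ɤ/ ([+back]) → [u]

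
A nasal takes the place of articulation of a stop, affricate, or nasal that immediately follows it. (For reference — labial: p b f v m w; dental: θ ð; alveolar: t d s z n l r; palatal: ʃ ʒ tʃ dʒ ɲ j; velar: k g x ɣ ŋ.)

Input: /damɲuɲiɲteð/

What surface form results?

/m/ before /ɲ/ (palatal) → [ɲ]
/ɲ/ before /t/ (alveolar) → [n]

[daɲɲuɲinteð]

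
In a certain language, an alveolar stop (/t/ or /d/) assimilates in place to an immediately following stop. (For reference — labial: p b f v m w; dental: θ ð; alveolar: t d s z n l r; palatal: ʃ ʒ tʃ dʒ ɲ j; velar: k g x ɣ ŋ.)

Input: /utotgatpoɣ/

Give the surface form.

[utokgappoɣ]

/t/ before /g/ (velar) → [k]
/t/ before /p/ (labial) → [p]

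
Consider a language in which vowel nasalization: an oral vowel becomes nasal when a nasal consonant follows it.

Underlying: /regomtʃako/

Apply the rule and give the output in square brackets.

[regõmtʃako]

/o/ before nasal /m/ → [õ]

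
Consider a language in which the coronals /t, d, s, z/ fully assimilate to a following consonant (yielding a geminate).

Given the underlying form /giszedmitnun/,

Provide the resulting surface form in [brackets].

/s/ before /z/ → [z] (total assimilation)
/d/ before /m/ → [m] (total assimilation)
/t/ before /n/ → [n] (total assimilation)

[gizzemminnun]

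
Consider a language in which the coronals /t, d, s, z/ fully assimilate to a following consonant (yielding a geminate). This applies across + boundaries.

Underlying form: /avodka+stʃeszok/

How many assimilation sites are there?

3

/d/ before /k/ → [k] (total assimilation)
/s/ before /tʃ/ → [tʃ] (total assimilation)
/s/ before /z/ → [z] (total assimilation)
3 segments change.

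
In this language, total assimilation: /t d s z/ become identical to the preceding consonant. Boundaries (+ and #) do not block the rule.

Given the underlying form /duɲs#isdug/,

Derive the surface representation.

[duɲɲ#issug]

/s/ after /ɲ/ → [ɲ] (total assimilation)
/d/ after /s/ → [s] (total assimilation)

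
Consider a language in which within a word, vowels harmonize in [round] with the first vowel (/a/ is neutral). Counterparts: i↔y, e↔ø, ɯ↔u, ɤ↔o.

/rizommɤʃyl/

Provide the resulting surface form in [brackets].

[rizɤmmɤʃil]

/o/ harmonizes with /i/ ([-round]) → [ɤ]
/y/ harmonizes with /i/ ([-round]) → [i]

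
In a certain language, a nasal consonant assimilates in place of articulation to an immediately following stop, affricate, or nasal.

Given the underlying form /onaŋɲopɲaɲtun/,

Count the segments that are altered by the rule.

/ŋ/ before /ɲ/ (palatal) → [ɲ]
/ɲ/ before /t/ (alveolar) → [n]
2 segments change.

2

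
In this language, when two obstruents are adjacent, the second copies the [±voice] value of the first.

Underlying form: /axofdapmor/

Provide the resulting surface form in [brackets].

[axoftapmor]

/d/ after /f/ (voiceless) → [t]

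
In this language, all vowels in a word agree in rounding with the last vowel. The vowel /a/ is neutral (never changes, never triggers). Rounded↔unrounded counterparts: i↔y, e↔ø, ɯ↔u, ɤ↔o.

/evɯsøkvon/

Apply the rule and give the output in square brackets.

/e/ harmonizes with /o/ ([+round]) → [ø]
/ɯ/ harmonizes with /o/ ([+round]) → [u]

[øvusøkvon]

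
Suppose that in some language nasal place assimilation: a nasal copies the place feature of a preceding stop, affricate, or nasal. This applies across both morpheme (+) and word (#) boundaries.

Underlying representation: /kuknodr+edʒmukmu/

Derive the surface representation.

/n/ after /k/ (velar) → [ŋ]
/m/ after /dʒ/ (palatal) → [ɲ]
/m/ after /k/ (velar) → [ŋ]

[kukŋodr+edʒɲukŋu]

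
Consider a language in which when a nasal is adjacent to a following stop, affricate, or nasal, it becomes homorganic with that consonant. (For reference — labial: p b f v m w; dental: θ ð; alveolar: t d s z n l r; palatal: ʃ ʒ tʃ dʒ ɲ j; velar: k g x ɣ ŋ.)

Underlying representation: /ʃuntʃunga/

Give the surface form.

[ʃuɲtʃuŋga]

/n/ before /tʃ/ (palatal) → [ɲ]
/n/ before /g/ (velar) → [ŋ]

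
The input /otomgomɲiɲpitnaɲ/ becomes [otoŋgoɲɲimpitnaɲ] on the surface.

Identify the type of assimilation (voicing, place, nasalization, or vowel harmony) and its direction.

/m/→[ŋ] /m/→[ɲ] /ɲ/→[m].
Each target copies a feature from the following segment, so the direction is regressive.

place assimilation, regressive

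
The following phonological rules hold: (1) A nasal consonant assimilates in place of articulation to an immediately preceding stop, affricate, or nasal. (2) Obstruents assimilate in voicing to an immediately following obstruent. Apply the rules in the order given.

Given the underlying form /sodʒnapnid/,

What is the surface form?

Rule 1: /n/ after /dʒ/ (palatal) → [ɲ]
Rule 1: /n/ after /p/ (labial) → [m]
After rule 1: sodʒɲapmid
Rule 2: no segment meets the rule's conditions; no change.

[sodʒɲapmid]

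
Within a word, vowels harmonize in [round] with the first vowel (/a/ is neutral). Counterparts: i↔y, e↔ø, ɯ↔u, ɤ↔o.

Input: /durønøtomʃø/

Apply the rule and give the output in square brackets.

[durønøtomʃø]

no segment meets the rule's conditions; no change.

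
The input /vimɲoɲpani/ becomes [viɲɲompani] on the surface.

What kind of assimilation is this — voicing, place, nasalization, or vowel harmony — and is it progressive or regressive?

place assimilation, regressive

/m/→[ɲ] /ɲ/→[m].
Each target copies a feature from the following segment, so the direction is regressive.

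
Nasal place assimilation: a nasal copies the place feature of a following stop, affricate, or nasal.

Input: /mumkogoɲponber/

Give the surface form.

[muŋkogompomber]

/m/ before /k/ (velar) → [ŋ]
/ɲ/ before /p/ (labial) → [m]
/n/ before /b/ (labial) → [m]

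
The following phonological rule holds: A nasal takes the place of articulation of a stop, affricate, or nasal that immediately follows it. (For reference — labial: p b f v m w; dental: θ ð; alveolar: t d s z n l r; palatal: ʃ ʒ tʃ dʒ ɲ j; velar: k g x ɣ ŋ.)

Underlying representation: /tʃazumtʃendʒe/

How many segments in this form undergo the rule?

/m/ before /tʃ/ (palatal) → [ɲ]
/n/ before /dʒ/ (palatal) → [ɲ]
2 segments change.

2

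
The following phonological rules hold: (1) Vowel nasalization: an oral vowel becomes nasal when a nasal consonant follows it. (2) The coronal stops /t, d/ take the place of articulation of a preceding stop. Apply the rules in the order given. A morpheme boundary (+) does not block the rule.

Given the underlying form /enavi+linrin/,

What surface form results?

Rule 1: /e/ before nasal /n/ → [ẽ]
Rule 1: /i/ before nasal /n/ → [ĩ]
Rule 1: /i/ before nasal /n/ → [ĩ]
After rule 1: ẽnavi+lĩnrĩn
Rule 2: no segment meets the rule's conditions; no change.

[ẽnavi+lĩnrĩn]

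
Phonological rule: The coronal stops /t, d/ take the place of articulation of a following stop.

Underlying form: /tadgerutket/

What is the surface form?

/d/ before /g/ (velar) → [g]
/t/ before /k/ (velar) → [k]

[taggerukket]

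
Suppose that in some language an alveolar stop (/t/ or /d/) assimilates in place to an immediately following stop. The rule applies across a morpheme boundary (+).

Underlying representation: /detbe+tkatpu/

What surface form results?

[depbe+kkappu]

/t/ before /b/ (labial) → [p]
/t/ before /k/ (velar) → [k]
/t/ before /p/ (labial) → [p]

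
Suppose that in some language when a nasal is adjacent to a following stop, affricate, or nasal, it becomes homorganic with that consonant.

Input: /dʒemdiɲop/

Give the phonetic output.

/m/ before /d/ (alveolar) → [n]

[dʒendiɲop]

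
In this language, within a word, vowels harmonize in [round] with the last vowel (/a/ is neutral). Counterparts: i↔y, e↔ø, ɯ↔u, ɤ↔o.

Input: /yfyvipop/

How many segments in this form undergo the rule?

1

/i/ harmonizes with /o/ ([+round]) → [y]
1 segment changes.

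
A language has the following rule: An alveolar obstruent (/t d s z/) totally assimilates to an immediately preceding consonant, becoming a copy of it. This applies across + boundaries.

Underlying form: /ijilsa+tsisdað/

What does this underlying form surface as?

[ijilla+ttissað]

/s/ after /l/ → [l] (total assimilation)
/s/ after /t/ → [t] (total assimilation)
/d/ after /s/ → [s] (total assimilation)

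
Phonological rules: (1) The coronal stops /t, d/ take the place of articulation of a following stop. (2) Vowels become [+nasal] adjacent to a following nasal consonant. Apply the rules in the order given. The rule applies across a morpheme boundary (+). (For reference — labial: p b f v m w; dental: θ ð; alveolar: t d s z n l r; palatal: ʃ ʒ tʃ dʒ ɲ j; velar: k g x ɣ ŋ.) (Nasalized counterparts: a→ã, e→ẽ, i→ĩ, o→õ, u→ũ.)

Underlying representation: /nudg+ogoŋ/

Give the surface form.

[nugg+ogõŋ]

Rule 1: /d/ before /g/ (velar) → [g]
After rule 1: nugg+ogoŋ
Rule 2: /o/ before nasal /ŋ/ → [õ]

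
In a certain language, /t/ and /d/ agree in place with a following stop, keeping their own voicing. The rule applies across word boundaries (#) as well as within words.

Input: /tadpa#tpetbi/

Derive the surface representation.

[tabpa#ppepbi]

/d/ before /p/ (labial) → [b]
/t/ before /p/ (labial) → [p]
/t/ before /b/ (labial) → [p]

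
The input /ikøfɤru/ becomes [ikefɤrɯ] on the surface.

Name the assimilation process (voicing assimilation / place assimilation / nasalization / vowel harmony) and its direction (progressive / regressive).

vowel harmony, progressive

/ø/→[e] /u/→[ɯ].
Vowels agree with the first vowel, so the harmony is progressive.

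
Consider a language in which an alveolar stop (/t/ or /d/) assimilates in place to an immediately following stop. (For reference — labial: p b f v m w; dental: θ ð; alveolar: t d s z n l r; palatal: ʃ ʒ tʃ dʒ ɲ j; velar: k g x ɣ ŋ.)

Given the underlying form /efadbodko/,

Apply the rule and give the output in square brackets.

/d/ before /b/ (labial) → [b]
/d/ before /k/ (velar) → [g]

[efabbogko]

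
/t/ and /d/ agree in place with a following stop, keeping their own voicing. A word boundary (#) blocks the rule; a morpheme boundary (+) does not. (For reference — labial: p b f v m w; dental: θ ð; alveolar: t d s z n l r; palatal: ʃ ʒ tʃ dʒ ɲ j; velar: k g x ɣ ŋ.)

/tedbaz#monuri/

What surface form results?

[tebbaz#monuri]

/d/ before /b/ (labial) → [b]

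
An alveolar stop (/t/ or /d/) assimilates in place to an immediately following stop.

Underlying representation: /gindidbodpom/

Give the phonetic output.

/d/ before /b/ (labial) → [b]
/d/ before /p/ (labial) → [b]

[gindibbobpom]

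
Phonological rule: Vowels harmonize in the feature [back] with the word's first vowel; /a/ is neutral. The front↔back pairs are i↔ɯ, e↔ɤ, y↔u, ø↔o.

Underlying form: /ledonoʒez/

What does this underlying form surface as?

/o/ harmonizes with /e/ ([-back]) → [ø]
/o/ harmonizes with /e/ ([-back]) → [ø]

[ledønøʒez]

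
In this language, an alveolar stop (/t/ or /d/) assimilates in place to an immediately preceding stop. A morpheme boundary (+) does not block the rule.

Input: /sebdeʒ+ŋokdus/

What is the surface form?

[sebbeʒ+ŋokgus]

/d/ after /b/ (labial) → [b]
/d/ after /k/ (velar) → [g]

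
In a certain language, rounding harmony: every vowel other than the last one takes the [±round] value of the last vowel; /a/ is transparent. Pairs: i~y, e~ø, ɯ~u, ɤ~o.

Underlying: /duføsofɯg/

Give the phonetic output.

[dɯfesɤfɯg]

/u/ harmonizes with /ɯ/ ([-round]) → [ɯ]
/ø/ harmonizes with /ɯ/ ([-round]) → [e]
/o/ harmonizes with /ɯ/ ([-round]) → [ɤ]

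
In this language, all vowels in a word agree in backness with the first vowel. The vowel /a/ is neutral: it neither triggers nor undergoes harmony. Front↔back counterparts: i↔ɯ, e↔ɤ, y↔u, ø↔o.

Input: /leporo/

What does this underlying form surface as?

[lepørø]

/o/ harmonizes with /e/ ([-back]) → [ø]
/o/ harmonizes with /e/ ([-back]) → [ø]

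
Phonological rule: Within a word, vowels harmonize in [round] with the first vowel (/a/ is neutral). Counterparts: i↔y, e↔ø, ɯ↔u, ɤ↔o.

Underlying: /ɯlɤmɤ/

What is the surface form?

no segment meets the rule's conditions; no change.

[ɯlɤmɤ]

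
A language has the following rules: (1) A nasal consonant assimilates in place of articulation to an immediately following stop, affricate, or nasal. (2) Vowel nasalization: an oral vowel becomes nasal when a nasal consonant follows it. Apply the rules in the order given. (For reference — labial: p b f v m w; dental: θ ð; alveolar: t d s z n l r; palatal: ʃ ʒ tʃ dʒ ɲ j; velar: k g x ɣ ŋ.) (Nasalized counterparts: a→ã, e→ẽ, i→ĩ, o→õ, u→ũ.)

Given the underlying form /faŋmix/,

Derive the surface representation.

Rule 1: /ŋ/ before /m/ (labial) → [m]
After rule 1: fammix
Rule 2: /a/ before nasal /m/ → [ã]

[fãmmix]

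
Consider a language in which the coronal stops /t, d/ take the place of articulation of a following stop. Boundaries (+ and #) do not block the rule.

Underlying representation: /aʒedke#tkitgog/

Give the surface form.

[aʒegke#kkikgog]

/d/ before /k/ (velar) → [g]
/t/ before /k/ (velar) → [k]
/t/ before /g/ (velar) → [k]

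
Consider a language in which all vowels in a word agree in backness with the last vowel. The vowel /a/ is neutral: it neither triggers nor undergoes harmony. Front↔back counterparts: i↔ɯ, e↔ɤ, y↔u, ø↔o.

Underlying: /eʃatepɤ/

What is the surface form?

[ɤʃatɤpɤ]

/e/ harmonizes with /ɤ/ ([+back]) → [ɤ]
/e/ harmonizes with /ɤ/ ([+back]) → [ɤ]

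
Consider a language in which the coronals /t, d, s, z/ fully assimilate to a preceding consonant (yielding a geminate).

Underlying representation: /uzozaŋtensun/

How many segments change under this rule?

/t/ after /ŋ/ → [ŋ] (total assimilation)
/s/ after /n/ → [n] (total assimilation)
2 segments change.

2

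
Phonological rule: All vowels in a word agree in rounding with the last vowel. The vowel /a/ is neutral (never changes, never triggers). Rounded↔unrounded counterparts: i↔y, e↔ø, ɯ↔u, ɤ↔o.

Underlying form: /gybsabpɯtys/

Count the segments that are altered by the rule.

1

/ɯ/ harmonizes with /y/ ([+round]) → [u]
1 segment changes.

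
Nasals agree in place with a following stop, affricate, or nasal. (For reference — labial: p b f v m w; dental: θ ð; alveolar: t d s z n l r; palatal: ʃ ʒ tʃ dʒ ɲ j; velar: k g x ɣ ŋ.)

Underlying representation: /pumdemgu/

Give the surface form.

/m/ before /d/ (alveolar) → [n]
/m/ before /g/ (velar) → [ŋ]

[pundeŋgu]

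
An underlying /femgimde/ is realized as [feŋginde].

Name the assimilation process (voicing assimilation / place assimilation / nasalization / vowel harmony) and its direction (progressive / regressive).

/m/→[ŋ] /m/→[n].
Each target copies a feature from the following segment, so the direction is regressive.

place assimilation, regressive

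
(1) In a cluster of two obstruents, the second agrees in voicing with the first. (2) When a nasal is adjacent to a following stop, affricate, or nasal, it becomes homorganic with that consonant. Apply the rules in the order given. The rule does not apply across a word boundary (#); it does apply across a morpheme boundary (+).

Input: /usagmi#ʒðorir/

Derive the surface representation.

Rule 1: no segment meets the rule's conditions; no change.
After rule 1: usagmi#ʒðorir
Rule 2: no segment meets the rule's conditions; no change.

[usagmi#ʒðorir]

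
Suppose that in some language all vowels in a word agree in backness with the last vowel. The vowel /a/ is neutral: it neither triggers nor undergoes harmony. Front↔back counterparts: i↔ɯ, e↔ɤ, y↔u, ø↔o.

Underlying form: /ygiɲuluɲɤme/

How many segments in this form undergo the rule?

/u/ harmonizes with /e/ ([-back]) → [y]
/u/ harmonizes with /e/ ([-back]) → [y]
/ɤ/ harmonizes with /e/ ([-back]) → [e]
3 segments change.

3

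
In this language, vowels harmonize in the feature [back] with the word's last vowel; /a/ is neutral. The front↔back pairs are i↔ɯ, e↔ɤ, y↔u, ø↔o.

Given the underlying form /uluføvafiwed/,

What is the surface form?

[ylyføvafiwed]

/u/ harmonizes with /e/ ([-back]) → [y]
/u/ harmonizes with /e/ ([-back]) → [y]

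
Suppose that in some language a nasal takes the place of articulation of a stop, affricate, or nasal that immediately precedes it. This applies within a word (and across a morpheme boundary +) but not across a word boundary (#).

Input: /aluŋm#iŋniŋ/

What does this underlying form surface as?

/m/ after /ŋ/ (velar) → [ŋ]
/n/ after /ŋ/ (velar) → [ŋ]

[aluŋŋ#iŋŋiŋ]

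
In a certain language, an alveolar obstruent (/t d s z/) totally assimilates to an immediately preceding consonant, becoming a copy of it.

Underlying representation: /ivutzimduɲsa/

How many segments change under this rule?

/z/ after /t/ → [t] (total assimilation)
/d/ after /m/ → [m] (total assimilation)
/s/ after /ɲ/ → [ɲ] (total assimilation)
3 segments change.

3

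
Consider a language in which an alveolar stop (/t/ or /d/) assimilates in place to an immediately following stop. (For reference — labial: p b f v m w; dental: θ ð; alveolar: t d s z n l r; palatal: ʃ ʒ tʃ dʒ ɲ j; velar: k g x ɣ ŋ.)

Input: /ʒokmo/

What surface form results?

[ʒokmo]

no segment meets the rule's conditions; no change.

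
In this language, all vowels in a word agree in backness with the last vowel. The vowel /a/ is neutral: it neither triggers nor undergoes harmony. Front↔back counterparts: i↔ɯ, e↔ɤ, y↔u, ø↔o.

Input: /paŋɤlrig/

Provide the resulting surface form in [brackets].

[paŋelrig]

/ɤ/ harmonizes with /i/ ([-back]) → [e]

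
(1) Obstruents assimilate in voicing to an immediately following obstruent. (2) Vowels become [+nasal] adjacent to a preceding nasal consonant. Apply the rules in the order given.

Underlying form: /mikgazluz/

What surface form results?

[mĩggazluz]

Rule 1: /k/ before /g/ (voiced) → [g]
After rule 1: miggazluz
Rule 2: /i/ after nasal /m/ → [ĩ]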